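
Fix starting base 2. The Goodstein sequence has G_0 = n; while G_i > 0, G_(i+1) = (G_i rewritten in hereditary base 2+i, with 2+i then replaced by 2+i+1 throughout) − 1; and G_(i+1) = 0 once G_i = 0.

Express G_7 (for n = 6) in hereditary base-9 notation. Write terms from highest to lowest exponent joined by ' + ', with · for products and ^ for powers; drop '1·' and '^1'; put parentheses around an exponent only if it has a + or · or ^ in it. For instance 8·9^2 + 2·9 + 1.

5·9^5 + 5·9^4 + 5·9^3 + 5·9^2 + 5·9 + 2

(0) 6|_2 = 2^2 + 2 ↦ 3^3 + 3|_3 = 30 ⇒ 29
(1) 29|_3 = 3^3 + 2 ↦ 4^4 + 2|_4 = 258 ⇒ 257
(2) 257|_4 = 4^4 + 1 ↦ 5^5 + 1|_5 = 3126 ⇒ 3125
(3) 3125|_5 = 5^5 ↦ 6^6|_6 = 46656 ⇒ 46655
(4) 46655|_6 = 5·6^5 + 5·6^4 + 5·6^3 + 5·6^2 + 5·6 + 5 ↦ 5·7^5 + 5·7^4 + 5·7^3 + 5·7^2 + 5·7 + 5|_7 = 98040 ⇒ 98039
(5) 98039|_7 = 5·7^5 + 5·7^4 + 5·7^3 + 5·7^2 + 5·7 + 4 ↦ 5·8^5 + 5·8^4 + 5·8^3 + 5·8^2 + 5·8 + 4|_8 = 187244 ⇒ 187243
(6) 187243|_8 = 5·8^5 + 5·8^4 + 5·8^3 + 5·8^2 + 5·8 + 3 ↦ 5·9^5 + 5·9^4 + 5·9^3 + 5·9^2 + 5·9 + 3|_9 = 332148 ⇒ 332147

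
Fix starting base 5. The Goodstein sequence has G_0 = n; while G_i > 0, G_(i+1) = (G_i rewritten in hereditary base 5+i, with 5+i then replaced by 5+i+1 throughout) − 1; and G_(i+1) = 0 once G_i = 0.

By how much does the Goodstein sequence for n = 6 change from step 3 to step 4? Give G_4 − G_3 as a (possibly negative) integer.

-1

(0) 6|_5 = 5 + 1 ↦ 6 + 1|_6 = 7 ⇒ 6
(1) 6|_6 = 6 ↦ 7|_7 = 7 ⇒ 6
(2) 6|_7 = 6 ↦ 6|_8 = 6 ⇒ 5
(3) 5|_8 = 5 ↦ 5|_9 = 5 ⇒ 4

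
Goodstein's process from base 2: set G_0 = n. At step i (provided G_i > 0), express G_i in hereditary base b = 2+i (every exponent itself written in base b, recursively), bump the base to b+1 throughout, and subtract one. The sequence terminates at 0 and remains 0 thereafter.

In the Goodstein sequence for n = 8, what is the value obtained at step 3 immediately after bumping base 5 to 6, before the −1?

93396

[0] 8 ≡ 2^(2 + 1) (base 2). Lift 3: 81. −1: 80.
[1] 80 ≡ 2·3^3 + 2·3^2 + 2·3 + 2 (base 3). Lift 4: 554. −1: 553.
[2] 553 ≡ 2·4^4 + 2·4^2 + 2·4 + 1 (base 4). Lift 5: 6311. −1: 6310.
[3] 6310 ≡ 2·5^5 + 2·5^2 + 2·5 (base 5). Lift 6: 93396. −1: 93395.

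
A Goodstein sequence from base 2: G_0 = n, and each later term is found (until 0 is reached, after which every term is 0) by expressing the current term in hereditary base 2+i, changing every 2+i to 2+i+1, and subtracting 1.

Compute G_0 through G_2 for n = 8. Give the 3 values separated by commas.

i=0: 8 = 2^(2 + 1) (b=2); 2→3: 3^(3 + 1) = 81; 81−1 = 80
i=1: 80 = 2·3^3 + 2·3^2 + 2·3 + 2 (b=3); 3→4: 2·4^4 + 2·4^2 + 2·4 + 2 = 554; 554−1 = 553

8, 80, 553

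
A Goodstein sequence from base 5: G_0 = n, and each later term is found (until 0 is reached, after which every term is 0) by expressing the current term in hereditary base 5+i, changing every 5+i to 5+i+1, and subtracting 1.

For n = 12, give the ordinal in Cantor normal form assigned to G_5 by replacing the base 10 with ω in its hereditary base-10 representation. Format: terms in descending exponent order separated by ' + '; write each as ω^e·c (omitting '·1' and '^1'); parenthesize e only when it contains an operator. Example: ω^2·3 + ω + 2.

ω + 5

(0) 12|_5 = 2·5 + 2 ↦ 2·6 + 2|_6 = 14 ⇒ 13
(1) 13|_6 = 2·6 + 1 ↦ 2·7 + 1|_7 = 15 ⇒ 14
(2) 14|_7 = 2·7 ↦ 2·8|_8 = 16 ⇒ 15
(3) 15|_8 = 8 + 7 ↦ 9 + 7|_9 = 16 ⇒ 15
(4) 15|_9 = 9 + 6 ↦ 10 + 6|_10 = 16 ⇒ 15
(5) 15|_10 = 10 + 5 ↦ 11 + 5|_11 = 16 ⇒ 15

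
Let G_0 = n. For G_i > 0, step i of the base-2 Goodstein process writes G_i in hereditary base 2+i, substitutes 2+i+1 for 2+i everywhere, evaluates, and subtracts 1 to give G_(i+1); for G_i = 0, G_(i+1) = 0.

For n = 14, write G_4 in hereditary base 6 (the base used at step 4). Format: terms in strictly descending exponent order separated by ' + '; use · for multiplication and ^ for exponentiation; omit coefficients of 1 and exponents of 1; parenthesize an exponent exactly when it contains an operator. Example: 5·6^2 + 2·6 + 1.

6^(6 + 1) + 5·6^5 + 5·6^4 + 5·6^3 + 5·6^2 + 5·6 + 5

step 0: 14 = 2^(2 + 1) + 2^2 + 2; sub 3 for 2: 3^(3 + 1) + 3^3 + 3; = 111; G_1 = 111−1 = 110
step 1: 110 = 3^(3 + 1) + 3^3 + 2; sub 4 for 3: 4^(4 + 1) + 4^4 + 2; = 1282; G_2 = 1282−1 = 1281
step 2: 1281 = 4^(4 + 1) + 4^4 + 1; sub 5 for 4: 5^(5 + 1) + 5^5 + 1; = 18751; G_3 = 18751−1 = 18750
step 3: 18750 = 5^(5 + 1) + 5^5; sub 6 for 5: 6^(6 + 1) + 6^6; = 326592; G_4 = 326592−1 = 326591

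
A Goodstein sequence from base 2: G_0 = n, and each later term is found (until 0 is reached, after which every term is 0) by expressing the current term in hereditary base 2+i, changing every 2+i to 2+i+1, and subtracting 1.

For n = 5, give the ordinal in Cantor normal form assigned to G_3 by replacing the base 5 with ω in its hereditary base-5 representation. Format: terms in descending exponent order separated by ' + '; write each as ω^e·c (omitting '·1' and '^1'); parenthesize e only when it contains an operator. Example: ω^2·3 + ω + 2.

ω^3·3 + ω^2·3 + ω·3 + 2

i=0: 5 = 2^2 + 1 (b=2); 2→3: 3^3 + 1 = 28; 28−1 = 27
i=1: 27 = 3^3 (b=3); 3→4: 4^4 = 256; 256−1 = 255
i=2: 255 = 3·4^3 + 3·4^2 + 3·4 + 3 (b=4); 4→5: 3·5^3 + 3·5^2 + 3·5 + 3 = 468; 468−1 = 467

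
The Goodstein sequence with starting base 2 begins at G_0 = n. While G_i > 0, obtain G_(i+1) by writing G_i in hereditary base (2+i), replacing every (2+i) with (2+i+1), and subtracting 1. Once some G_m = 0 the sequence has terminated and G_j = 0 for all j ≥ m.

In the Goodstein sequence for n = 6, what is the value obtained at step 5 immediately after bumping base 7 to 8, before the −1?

187244

(0) 6|_2 = 2^2 + 2 ↦ 3^3 + 3|_3 = 30 ⇒ 29
(1) 29|_3 = 3^3 + 2 ↦ 4^4 + 2|_4 = 258 ⇒ 257
(2) 257|_4 = 4^4 + 1 ↦ 5^5 + 1|_5 = 3126 ⇒ 3125
(3) 3125|_5 = 5^5 ↦ 6^6|_6 = 46656 ⇒ 46655
(4) 46655|_6 = 5·6^5 + 5·6^4 + 5·6^3 + 5·6^2 + 5·6 + 5 ↦ 5·7^5 + 5·7^4 + 5·7^3 + 5·7^2 + 5·7 + 5|_7 = 98040 ⇒ 98039
(5) 98039|_7 = 5·7^5 + 5·7^4 + 5·7^3 + 5·7^2 + 5·7 + 4 ↦ 5·8^5 + 5·8^4 + 5·8^3 + 5·8^2 + 5·8 + 4|_8 = 187244 ⇒ 187243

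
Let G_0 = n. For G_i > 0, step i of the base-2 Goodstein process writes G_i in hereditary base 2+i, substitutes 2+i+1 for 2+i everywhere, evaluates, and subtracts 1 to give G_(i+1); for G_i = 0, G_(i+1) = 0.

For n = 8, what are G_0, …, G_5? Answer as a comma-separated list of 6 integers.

8, 80, 553, 6310, 93395, 1647195

step 0: 8 = 2^(2 + 1); sub 3 for 2: 3^(3 + 1); = 81; G_1 = 81−1 = 80
step 1: 80 = 2·3^3 + 2·3^2 + 2·3 + 2; sub 4 for 3: 2·4^4 + 2·4^2 + 2·4 + 2; = 554; G_2 = 554−1 = 553
step 2: 553 = 2·4^4 + 2·4^2 + 2·4 + 1; sub 5 for 4: 2·5^5 + 2·5^2 + 2·5 + 1; = 6311; G_3 = 6311−1 = 6310
step 3: 6310 = 2·5^5 + 2·5^2 + 2·5; sub 6 for 5: 2·6^6 + 2·6^2 + 2·6; = 93396; G_4 = 93396−1 = 93395
step 4: 93395 = 2·6^6 + 2·6^2 + 6 + 5; sub 7 for 6: 2·7^7 + 2·7^2 + 7 + 5; = 1647196; G_5 = 1647196−1 = 1647195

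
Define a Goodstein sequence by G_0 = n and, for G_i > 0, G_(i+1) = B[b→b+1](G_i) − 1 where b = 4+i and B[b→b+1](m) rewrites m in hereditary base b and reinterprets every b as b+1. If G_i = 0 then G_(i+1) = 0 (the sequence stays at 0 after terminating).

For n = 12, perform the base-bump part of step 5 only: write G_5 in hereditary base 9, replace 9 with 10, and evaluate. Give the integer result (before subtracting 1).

20

step 0: 12 = 3·4; sub 5 for 4: 3·5; = 15; G_1 = 15−1 = 14
step 1: 14 = 2·5 + 4; sub 6 for 5: 2·6 + 4; = 16; G_2 = 16−1 = 15
step 2: 15 = 2·6 + 3; sub 7 for 6: 2·7 + 3; = 17; G_3 = 17−1 = 16
step 3: 16 = 2·7 + 2; sub 8 for 7: 2·8 + 2; = 18; G_4 = 18−1 = 17
step 4: 17 = 2·8 + 1; sub 9 for 8: 2·9 + 1; = 19; G_5 = 19−1 = 18
step 5: 18 = 2·9; sub 10 for 9: 2·10; = 20; G_6 = 20−1 = 19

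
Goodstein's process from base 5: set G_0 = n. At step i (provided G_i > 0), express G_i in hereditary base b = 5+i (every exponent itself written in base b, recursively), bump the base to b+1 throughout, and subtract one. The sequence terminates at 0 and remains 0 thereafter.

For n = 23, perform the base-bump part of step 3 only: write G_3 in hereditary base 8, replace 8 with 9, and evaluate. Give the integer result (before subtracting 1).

36

i=0: 23 = 4·5 + 3 (b=5); 5→6: 4·6 + 3 = 27; 27−1 = 26
i=1: 26 = 4·6 + 2 (b=6); 6→7: 4·7 + 2 = 30; 30−1 = 29
i=2: 29 = 4·7 + 1 (b=7); 7→8: 4·8 + 1 = 33; 33−1 = 32
i=3: 32 = 4·8 (b=8); 8→9: 4·9 = 36; 36−1 = 35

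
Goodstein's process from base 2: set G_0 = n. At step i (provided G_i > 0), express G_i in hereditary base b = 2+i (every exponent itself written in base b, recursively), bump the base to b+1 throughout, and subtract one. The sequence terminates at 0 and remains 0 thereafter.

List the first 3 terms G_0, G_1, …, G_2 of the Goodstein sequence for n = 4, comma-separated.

(0) 4|_2 = 2^2 ↦ 3^3|_3 = 27 ⇒ 26
(1) 26|_3 = 2·3^2 + 2·3 + 2 ↦ 2·4^2 + 2·4 + 2|_4 = 42 ⇒ 41

4, 26, 41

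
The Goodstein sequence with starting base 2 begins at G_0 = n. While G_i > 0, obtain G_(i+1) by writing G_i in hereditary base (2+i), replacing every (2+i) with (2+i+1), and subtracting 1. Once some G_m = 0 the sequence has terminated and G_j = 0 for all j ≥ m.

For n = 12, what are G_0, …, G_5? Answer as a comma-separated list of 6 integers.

i=0: 12 = 2^(2 + 1) + 2^2 (b=2); 2→3: 3^(3 + 1) + 3^3 = 108; 108−1 = 107
i=1: 107 = 3^(3 + 1) + 2·3^2 + 2·3 + 2 (b=3); 3→4: 4^(4 + 1) + 2·4^2 + 2·4 + 2 = 1066; 1066−1 = 1065
i=2: 1065 = 4^(4 + 1) + 2·4^2 + 2·4 + 1 (b=4); 4→5: 5^(5 + 1) + 2·5^2 + 2·5 + 1 = 15686; 15686−1 = 15685
i=3: 15685 = 5^(5 + 1) + 2·5^2 + 2·5 (b=5); 5→6: 6^(6 + 1) + 2·6^2 + 2·6 = 280020; 280020−1 = 280019
i=4: 280019 = 6^(6 + 1) + 2·6^2 + 6 + 5 (b=6); 6→7: 7^(7 + 1) + 2·7^2 + 7 + 5 = 5764911; 5764911−1 = 5764910

12, 107, 1065, 15685, 280019, 5764910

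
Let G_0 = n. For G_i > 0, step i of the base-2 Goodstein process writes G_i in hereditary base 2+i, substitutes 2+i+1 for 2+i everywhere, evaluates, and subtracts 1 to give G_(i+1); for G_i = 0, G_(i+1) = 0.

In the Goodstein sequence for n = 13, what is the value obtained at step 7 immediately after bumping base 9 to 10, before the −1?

step 0: 13 = 2^(2 + 1) + 2^2 + 1; sub 3 for 2: 3^(3 + 1) + 3^3 + 1; = 109; G_1 = 109−1 = 108
step 1: 108 = 3^(3 + 1) + 3^3; sub 4 for 3: 4^(4 + 1) + 4^4; = 1280; G_2 = 1280−1 = 1279
step 2: 1279 = 4^(4 + 1) + 3·4^3 + 3·4^2 + 3·4 + 3; sub 5 for 4: 5^(5 + 1) + 3·5^3 + 3·5^2 + 3·5 + 3; = 16093; G_3 = 16093−1 = 16092
step 3: 16092 = 5^(5 + 1) + 3·5^3 + 3·5^2 + 3·5 + 2; sub 6 for 5: 6^(6 + 1) + 3·6^3 + 3·6^2 + 3·6 + 2; = 280712; G_4 = 280712−1 = 280711
step 4: 280711 = 6^(6 + 1) + 3·6^3 + 3·6^2 + 3·6 + 1; sub 7 for 6: 7^(7 + 1) + 3·7^3 + 3·7^2 + 3·7 + 1; = 5765999; G_5 = 5765999−1 = 5765998
step 5: 5765998 = 7^(7 + 1) + 3·7^3 + 3·7^2 + 3·7; sub 8 for 7: 8^(8 + 1) + 3·8^3 + 3·8^2 + 3·8; = 134219480; G_6 = 134219480−1 = 134219479
step 6: 134219479 = 8^(8 + 1) + 3·8^3 + 3·8^2 + 2·8 + 7; sub 9 for 8: 9^(9 + 1) + 3·9^3 + 3·9^2 + 2·9 + 7; = 3486786856; G_7 = 3486786856−1 = 3486786855

100000003326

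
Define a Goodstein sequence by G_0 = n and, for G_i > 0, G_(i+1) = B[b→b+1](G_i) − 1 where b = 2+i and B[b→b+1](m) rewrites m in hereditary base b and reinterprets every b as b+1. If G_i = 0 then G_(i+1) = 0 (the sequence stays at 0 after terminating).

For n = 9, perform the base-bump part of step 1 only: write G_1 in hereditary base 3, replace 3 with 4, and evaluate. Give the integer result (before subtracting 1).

1024

step 0: 9 = 2^(2 + 1) + 1; sub 3 for 2: 3^(3 + 1) + 1; = 82; G_1 = 82−1 = 81
step 1: 81 = 3^(3 + 1); sub 4 for 3: 4^(4 + 1); = 1024; G_2 = 1024−1 = 1023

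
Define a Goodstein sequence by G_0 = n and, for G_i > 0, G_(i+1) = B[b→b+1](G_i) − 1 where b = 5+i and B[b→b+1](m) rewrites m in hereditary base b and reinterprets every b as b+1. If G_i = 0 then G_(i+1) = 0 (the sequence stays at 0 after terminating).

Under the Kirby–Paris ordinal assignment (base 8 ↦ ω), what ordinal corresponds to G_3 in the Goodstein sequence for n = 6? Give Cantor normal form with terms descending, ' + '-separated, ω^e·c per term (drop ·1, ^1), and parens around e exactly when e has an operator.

5

[0] 6 ≡ 5 + 1 (base 5). Lift 6: 7. −1: 6.
[1] 6 ≡ 6 (base 6). Lift 7: 7. −1: 6.
[2] 6 ≡ 6 (base 7). Lift 8: 6. −1: 5.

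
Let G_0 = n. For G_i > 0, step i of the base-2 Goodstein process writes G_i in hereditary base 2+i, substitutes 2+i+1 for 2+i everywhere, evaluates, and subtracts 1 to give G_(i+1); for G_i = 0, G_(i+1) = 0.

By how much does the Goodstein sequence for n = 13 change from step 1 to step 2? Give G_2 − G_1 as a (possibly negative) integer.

1171

G_0=13  [base 2] 2^(2 + 1) + 2^2 + 1  →[2↦3]→  3^(3 + 1) + 3^3 + 1 = 109  −1 ⇒ G_1=108
G_1=108  [base 3] 3^(3 + 1) + 3^3  →[3↦4]→  4^(4 + 1) + 4^4 = 1280  −1 ⇒ G_2=1279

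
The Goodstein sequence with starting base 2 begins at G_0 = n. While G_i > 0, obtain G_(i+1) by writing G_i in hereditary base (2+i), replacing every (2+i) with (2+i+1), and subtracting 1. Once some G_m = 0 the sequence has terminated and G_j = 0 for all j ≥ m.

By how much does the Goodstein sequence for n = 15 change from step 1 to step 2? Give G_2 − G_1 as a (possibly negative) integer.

i=0: 15 = 2^(2 + 1) + 2^2 + 2 + 1 (b=2); 2→3: 3^(3 + 1) + 3^3 + 3 + 1 = 112; 112−1 = 111
i=1: 111 = 3^(3 + 1) + 3^3 + 3 (b=3); 3→4: 4^(4 + 1) + 4^4 + 4 = 1284; 1284−1 = 1283

1172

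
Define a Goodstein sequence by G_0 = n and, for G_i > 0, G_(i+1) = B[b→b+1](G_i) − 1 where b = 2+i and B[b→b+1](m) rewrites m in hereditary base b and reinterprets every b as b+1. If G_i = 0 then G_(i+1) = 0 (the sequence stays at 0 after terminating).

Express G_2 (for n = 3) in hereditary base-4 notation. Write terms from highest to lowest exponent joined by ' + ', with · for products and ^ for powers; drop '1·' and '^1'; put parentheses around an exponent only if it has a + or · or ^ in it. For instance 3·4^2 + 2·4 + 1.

(0) 3|_2 = 2 + 1 ↦ 3 + 1|_3 = 4 ⇒ 3
(1) 3|_3 = 3 ↦ 4|_4 = 4 ⇒ 3
(2) 3|_4 = 3 ↦ 3|_5 = 3 ⇒ 2

3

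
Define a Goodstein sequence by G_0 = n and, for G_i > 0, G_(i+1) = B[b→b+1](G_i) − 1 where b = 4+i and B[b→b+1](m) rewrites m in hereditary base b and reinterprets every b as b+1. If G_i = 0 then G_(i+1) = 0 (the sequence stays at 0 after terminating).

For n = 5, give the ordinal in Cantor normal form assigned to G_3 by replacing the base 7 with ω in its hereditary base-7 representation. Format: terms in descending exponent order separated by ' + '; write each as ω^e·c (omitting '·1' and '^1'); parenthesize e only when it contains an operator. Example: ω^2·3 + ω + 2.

step 0: 5 = 4 + 1; sub 5 for 4: 5 + 1; = 6; G_1 = 6−1 = 5
step 1: 5 = 5; sub 6 for 5: 6; = 6; G_2 = 6−1 = 5
step 2: 5 = 5; sub 7 for 6: 5; = 5; G_3 = 5−1 = 4
step 3: 4 = 4; sub 8 for 7: 4; = 4; G_4 = 4−1 = 3

4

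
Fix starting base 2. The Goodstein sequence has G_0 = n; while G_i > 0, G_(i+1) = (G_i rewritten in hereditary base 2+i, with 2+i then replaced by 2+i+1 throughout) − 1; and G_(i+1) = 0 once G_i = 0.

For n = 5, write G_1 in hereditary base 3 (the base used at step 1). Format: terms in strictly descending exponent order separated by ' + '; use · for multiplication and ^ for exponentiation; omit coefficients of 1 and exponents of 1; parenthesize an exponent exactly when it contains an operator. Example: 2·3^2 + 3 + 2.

G_0=5  [base 2] 2^2 + 1  →[2↦3]→  3^3 + 1 = 28  −1 ⇒ G_1=27
G_1=27  [base 3] 3^3  →[3↦4]→  4^4 = 256  −1 ⇒ G_2=255

3^3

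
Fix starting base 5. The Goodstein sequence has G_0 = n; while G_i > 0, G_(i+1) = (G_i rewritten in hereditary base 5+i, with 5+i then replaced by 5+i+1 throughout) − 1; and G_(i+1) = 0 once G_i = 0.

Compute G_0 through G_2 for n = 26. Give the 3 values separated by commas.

26, 36, 48

G_0 = 26. HB_5(26) = 5^2 + 1. Bump = 37. G_1 = 36.
G_1 = 36. HB_6(36) = 6^2. Bump = 49. G_2 = 48.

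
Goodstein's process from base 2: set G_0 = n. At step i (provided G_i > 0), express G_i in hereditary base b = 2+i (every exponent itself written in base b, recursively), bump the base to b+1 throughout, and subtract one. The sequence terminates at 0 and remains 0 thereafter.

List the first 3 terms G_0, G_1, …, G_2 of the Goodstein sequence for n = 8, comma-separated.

(0) 8|_2 = 2^(2 + 1) ↦ 3^(3 + 1)|_3 = 81 ⇒ 80
(1) 80|_3 = 2·3^3 + 2·3^2 + 2·3 + 2 ↦ 2·4^4 + 2·4^2 + 2·4 + 2|_4 = 554 ⇒ 553

8, 80, 553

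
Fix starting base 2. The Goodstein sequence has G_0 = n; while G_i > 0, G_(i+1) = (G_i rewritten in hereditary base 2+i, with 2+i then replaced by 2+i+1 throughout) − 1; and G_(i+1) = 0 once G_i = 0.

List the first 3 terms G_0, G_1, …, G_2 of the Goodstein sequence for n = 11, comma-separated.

[0] 11 ≡ 2^(2 + 1) + 2 + 1 (base 2). Lift 3: 85. −1: 84.
[1] 84 ≡ 3^(3 + 1) + 3 (base 3). Lift 4: 1028. −1: 1027.

11, 84, 1027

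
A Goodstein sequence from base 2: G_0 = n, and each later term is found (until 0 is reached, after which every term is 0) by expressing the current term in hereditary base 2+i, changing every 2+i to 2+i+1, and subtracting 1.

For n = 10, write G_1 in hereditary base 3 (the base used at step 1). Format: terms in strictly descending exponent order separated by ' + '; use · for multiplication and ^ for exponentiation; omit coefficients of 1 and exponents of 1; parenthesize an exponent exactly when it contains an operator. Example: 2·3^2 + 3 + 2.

G_0=10  [base 2] 2^(2 + 1) + 2  →[2↦3]→  3^(3 + 1) + 3 = 84  −1 ⇒ G_1=83
G_1=83  [base 3] 3^(3 + 1) + 2  →[3↦4]→  4^(4 + 1) + 2 = 1026  −1 ⇒ G_2=1025

3^(3 + 1) + 2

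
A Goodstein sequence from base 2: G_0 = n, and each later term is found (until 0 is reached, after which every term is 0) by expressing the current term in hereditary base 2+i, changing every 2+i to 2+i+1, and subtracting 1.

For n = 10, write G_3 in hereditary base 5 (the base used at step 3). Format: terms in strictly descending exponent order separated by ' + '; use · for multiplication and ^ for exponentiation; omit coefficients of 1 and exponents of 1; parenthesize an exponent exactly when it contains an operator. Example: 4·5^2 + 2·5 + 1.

base 2: 10 = 2^(2 + 1) + 2; at 3: 3^(3 + 1) + 3 = 84; next = 83
base 3: 83 = 3^(3 + 1) + 2; at 4: 4^(4 + 1) + 2 = 1026; next = 1025
base 4: 1025 = 4^(4 + 1) + 1; at 5: 5^(5 + 1) + 1 = 15626; next = 15625
base 5: 15625 = 5^(5 + 1); at 6: 6^(6 + 1) = 279936; next = 279935

5^(5 + 1)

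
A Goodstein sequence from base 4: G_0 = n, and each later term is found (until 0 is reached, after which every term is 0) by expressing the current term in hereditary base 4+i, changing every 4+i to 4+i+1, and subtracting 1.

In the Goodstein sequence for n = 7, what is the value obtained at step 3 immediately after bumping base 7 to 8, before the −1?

8

7 —HB4→ 4 + 3 —bump→ 5 + 3 = 8 —(−1)→ 7
7 —HB5→ 5 + 2 —bump→ 6 + 2 = 8 —(−1)→ 7
7 —HB6→ 6 + 1 —bump→ 7 + 1 = 8 —(−1)→ 7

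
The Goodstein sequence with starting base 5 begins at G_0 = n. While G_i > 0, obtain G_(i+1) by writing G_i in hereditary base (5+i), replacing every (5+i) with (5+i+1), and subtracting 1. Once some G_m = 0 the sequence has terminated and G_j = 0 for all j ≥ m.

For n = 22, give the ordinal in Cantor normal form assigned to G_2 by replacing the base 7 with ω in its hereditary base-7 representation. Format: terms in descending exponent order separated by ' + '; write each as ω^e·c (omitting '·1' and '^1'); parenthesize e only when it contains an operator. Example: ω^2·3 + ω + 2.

ω·4

G_0=22  [base 5] 4·5 + 2  →[5↦6]→  4·6 + 2 = 26  −1 ⇒ G_1=25
G_1=25  [base 6] 4·6 + 1  →[6↦7]→  4·7 + 1 = 29  −1 ⇒ G_2=28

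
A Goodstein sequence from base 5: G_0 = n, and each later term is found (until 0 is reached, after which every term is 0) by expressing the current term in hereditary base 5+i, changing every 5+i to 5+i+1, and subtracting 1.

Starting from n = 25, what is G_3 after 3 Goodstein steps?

43

[0] 25 ≡ 5^2 (base 5). Lift 6: 36. −1: 35.
[1] 35 ≡ 5·6 + 5 (base 6). Lift 7: 40. −1: 39.
[2] 39 ≡ 5·7 + 4 (base 7). Lift 8: 44. −1: 43.
[3] 43 ≡ 5·8 + 3 (base 8). Lift 9: 48. −1: 47.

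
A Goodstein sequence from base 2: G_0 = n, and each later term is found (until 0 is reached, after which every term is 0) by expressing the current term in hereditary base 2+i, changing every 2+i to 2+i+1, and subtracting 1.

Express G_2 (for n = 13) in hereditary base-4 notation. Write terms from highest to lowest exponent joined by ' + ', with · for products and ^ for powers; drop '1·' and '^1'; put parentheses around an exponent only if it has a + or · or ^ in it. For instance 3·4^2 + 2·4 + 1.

4^(4 + 1) + 3·4^3 + 3·4^2 + 3·4 + 3

[0] 13 ≡ 2^(2 + 1) + 2^2 + 1 (base 2). Lift 3: 109. −1: 108.
[1] 108 ≡ 3^(3 + 1) + 3^3 (base 3). Lift 4: 1280. −1: 1279.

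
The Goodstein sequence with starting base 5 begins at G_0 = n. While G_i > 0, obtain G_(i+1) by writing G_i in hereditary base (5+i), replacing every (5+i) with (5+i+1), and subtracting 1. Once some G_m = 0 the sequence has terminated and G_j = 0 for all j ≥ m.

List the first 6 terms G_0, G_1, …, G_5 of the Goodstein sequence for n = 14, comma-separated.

14, 15, 16, 17, 18, 19

14 —HB5→ 2·5 + 4 —bump→ 2·6 + 4 = 16 —(−1)→ 15
15 —HB6→ 2·6 + 3 —bump→ 2·7 + 3 = 17 —(−1)→ 16
16 —HB7→ 2·7 + 2 —bump→ 2·8 + 2 = 18 —(−1)→ 17
17 —HB8→ 2·8 + 1 —bump→ 2·9 + 1 = 19 —(−1)→ 18
18 —HB9→ 2·9 —bump→ 2·10 = 20 —(−1)→ 19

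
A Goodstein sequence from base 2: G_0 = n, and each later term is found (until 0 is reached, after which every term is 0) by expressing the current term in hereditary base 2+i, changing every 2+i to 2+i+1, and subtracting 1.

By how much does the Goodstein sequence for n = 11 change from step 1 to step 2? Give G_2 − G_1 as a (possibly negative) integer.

943

step 0: 11 = 2^(2 + 1) + 2 + 1; sub 3 for 2: 3^(3 + 1) + 3 + 1; = 85; G_1 = 85−1 = 84
step 1: 84 = 3^(3 + 1) + 3; sub 4 for 3: 4^(4 + 1) + 4; = 1028; G_2 = 1028−1 = 1027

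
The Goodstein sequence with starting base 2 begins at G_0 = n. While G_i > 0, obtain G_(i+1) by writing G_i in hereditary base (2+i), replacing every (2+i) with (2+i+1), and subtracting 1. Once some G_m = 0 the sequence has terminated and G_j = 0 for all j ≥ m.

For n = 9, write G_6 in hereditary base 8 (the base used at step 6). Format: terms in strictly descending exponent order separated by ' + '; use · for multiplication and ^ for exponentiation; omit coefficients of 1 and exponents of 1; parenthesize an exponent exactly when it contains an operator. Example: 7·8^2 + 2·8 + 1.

3·8^8 + 3·8^3 + 3·8^2 + 2·8 + 7

9 —HB2→ 2^(2 + 1) + 1 —bump→ 3^(3 + 1) + 1 = 82 —(−1)→ 81
81 —HB3→ 3^(3 + 1) —bump→ 4^(4 + 1) = 1024 —(−1)→ 1023
1023 —HB4→ 3·4^4 + 3·4^3 + 3·4^2 + 3·4 + 3 —bump→ 3·5^5 + 3·5^3 + 3·5^2 + 3·5 + 3 = 9843 —(−1)→ 9842
9842 —HB5→ 3·5^5 + 3·5^3 + 3·5^2 + 3·5 + 2 —bump→ 3·6^6 + 3·6^3 + 3·6^2 + 3·6 + 2 = 140744 —(−1)→ 140743
140743 —HB6→ 3·6^6 + 3·6^3 + 3·6^2 + 3·6 + 1 —bump→ 3·7^7 + 3·7^3 + 3·7^2 + 3·7 + 1 = 2471827 —(−1)→ 2471826
2471826 —HB7→ 3·7^7 + 3·7^3 + 3·7^2 + 3·7 —bump→ 3·8^8 + 3·8^3 + 3·8^2 + 3·8 = 50333400 —(−1)→ 50333399
50333399 —HB8→ 3·8^8 + 3·8^3 + 3·8^2 + 2·8 + 7 —bump→ 3·9^9 + 3·9^3 + 3·9^2 + 2·9 + 7 = 1162263922 —(−1)→ 1162263921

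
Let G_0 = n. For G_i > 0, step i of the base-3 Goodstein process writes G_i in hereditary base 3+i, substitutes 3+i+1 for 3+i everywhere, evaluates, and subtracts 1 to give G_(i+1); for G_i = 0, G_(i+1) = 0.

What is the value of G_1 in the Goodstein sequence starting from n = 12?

step 0: 12 = 3^2 + 3; sub 4 for 3: 4^2 + 4; = 20; G_1 = 20−1 = 19
step 1: 19 = 4^2 + 3; sub 5 for 4: 5^2 + 3; = 28; G_2 = 28−1 = 27

19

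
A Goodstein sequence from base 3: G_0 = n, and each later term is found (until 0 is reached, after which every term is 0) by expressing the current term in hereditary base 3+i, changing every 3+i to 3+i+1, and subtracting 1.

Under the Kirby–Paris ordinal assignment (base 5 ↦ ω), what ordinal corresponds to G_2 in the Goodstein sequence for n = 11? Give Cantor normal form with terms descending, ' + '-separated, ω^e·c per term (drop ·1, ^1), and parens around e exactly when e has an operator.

base 3: 11 = 3^2 + 2; at 4: 4^2 + 2 = 18; next = 17
base 4: 17 = 4^2 + 1; at 5: 5^2 + 1 = 26; next = 25

ω^2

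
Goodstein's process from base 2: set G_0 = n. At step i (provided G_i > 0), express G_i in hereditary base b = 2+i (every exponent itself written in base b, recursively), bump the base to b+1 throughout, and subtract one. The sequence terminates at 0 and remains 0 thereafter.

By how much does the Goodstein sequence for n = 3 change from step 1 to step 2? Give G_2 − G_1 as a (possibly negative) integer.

0

step 0: 3 = 2 + 1; sub 3 for 2: 3 + 1; = 4; G_1 = 4−1 = 3
step 1: 3 = 3; sub 4 for 3: 4; = 4; G_2 = 4−1 = 3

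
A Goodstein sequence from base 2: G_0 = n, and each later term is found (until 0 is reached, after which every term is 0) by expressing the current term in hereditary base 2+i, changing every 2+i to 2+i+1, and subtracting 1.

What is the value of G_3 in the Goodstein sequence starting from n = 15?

18752

base 2: 15 = 2^(2 + 1) + 2^2 + 2 + 1; at 3: 3^(3 + 1) + 3^3 + 3 + 1 = 112; next = 111
base 3: 111 = 3^(3 + 1) + 3^3 + 3; at 4: 4^(4 + 1) + 4^4 + 4 = 1284; next = 1283
base 4: 1283 = 4^(4 + 1) + 4^4 + 3; at 5: 5^(5 + 1) + 5^5 + 3 = 18753; next = 18752
base 5: 18752 = 5^(5 + 1) + 5^5 + 2; at 6: 6^(6 + 1) + 6^6 + 2 = 326594; next = 326593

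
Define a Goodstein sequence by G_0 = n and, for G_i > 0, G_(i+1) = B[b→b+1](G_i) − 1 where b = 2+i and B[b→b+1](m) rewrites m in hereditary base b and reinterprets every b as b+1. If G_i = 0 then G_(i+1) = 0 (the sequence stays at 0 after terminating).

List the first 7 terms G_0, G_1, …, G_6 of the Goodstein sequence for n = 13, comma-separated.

13, 108, 1279, 16092, 280711, 5765998, 134219479

[0] 13 ≡ 2^(2 + 1) + 2^2 + 1 (base 2). Lift 3: 109. −1: 108.
[1] 108 ≡ 3^(3 + 1) + 3^3 (base 3). Lift 4: 1280. −1: 1279.
[2] 1279 ≡ 4^(4 + 1) + 3·4^3 + 3·4^2 + 3·4 + 3 (base 4). Lift 5: 16093. −1: 16092.
[3] 16092 ≡ 5^(5 + 1) + 3·5^3 + 3·5^2 + 3·5 + 2 (base 5). Lift 6: 280712. −1: 280711.
[4] 280711 ≡ 6^(6 + 1) + 3·6^3 + 3·6^2 + 3·6 + 1 (base 6). Lift 7: 5765999. −1: 5765998.
[5] 5765998 ≡ 7^(7 + 1) + 3·7^3 + 3·7^2 + 3·7 (base 7). Lift 8: 134219480. −1: 134219479.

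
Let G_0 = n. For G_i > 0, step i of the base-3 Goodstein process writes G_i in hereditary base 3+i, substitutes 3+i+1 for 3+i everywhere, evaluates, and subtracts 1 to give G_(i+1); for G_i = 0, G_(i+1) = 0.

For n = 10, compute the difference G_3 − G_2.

[0] 10 ≡ 3^2 + 1 (base 3). Lift 4: 17. −1: 16.
[1] 16 ≡ 4^2 (base 4). Lift 5: 25. −1: 24.
[2] 24 ≡ 4·5 + 4 (base 5). Lift 6: 28. −1: 27.

3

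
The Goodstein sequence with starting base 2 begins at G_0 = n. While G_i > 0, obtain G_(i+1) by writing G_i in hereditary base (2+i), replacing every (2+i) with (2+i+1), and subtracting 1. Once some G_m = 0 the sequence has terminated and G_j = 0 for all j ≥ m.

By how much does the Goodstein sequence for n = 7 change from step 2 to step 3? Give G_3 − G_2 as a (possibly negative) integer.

[0] 7 ≡ 2^2 + 2 + 1 (base 2). Lift 3: 31. −1: 30.
[1] 30 ≡ 3^3 + 3 (base 3). Lift 4: 260. −1: 259.
[2] 259 ≡ 4^4 + 3 (base 4). Lift 5: 3128. −1: 3127.

2868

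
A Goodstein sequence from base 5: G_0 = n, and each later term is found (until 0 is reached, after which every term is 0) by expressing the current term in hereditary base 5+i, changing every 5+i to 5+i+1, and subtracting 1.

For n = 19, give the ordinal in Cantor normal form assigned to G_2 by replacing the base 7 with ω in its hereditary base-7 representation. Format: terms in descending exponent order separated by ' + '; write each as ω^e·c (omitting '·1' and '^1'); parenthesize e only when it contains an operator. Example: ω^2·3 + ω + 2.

(0) 19|_5 = 3·5 + 4 ↦ 3·6 + 4|_6 = 22 ⇒ 21
(1) 21|_6 = 3·6 + 3 ↦ 3·7 + 3|_7 = 24 ⇒ 23

ω·3 + 2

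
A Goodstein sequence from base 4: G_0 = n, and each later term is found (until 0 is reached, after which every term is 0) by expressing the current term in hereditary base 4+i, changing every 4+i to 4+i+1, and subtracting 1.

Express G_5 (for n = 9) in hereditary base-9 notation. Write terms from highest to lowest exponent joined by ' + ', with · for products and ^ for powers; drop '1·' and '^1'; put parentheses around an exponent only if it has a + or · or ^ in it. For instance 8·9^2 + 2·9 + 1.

G_0 = 9. HB_4(9) = 2·4 + 1. Bump = 11. G_1 = 10.
G_1 = 10. HB_5(10) = 2·5. Bump = 12. G_2 = 11.
G_2 = 11. HB_6(11) = 6 + 5. Bump = 12. G_3 = 11.
G_3 = 11. HB_7(11) = 7 + 4. Bump = 12. G_4 = 11.
G_4 = 11. HB_8(11) = 8 + 3. Bump = 12. G_5 = 11.
G_5 = 11. HB_9(11) = 9 + 2. Bump = 12. G_6 = 11.

9 + 2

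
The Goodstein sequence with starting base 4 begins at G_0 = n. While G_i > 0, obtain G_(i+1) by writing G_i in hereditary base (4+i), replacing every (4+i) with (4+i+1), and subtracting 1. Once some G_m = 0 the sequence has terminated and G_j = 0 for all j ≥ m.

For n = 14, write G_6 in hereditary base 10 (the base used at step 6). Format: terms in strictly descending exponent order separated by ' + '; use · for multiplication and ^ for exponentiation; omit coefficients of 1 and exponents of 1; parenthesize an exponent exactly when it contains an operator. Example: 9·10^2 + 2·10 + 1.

2·10 + 3

G_0=14  [base 4] 3·4 + 2  →[4↦5]→  3·5 + 2 = 17  −1 ⇒ G_1=16
G_1=16  [base 5] 3·5 + 1  →[5↦6]→  3·6 + 1 = 19  −1 ⇒ G_2=18
G_2=18  [base 6] 3·6  →[6↦7]→  3·7 = 21  −1 ⇒ G_3=20
G_3=20  [base 7] 2·7 + 6  →[7↦8]→  2·8 + 6 = 22  −1 ⇒ G_4=21
G_4=21  [base 8] 2·8 + 5  →[8↦9]→  2·9 + 5 = 23  −1 ⇒ G_5=22
G_5=22  [base 9] 2·9 + 4  →[9↦10]→  2·10 + 4 = 24  −1 ⇒ G_6=23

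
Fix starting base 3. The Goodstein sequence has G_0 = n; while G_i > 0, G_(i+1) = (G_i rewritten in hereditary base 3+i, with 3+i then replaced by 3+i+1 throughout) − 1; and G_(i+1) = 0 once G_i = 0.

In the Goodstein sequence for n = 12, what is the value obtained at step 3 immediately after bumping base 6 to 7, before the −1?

step 0: 12 = 3^2 + 3; sub 4 for 3: 4^2 + 4; = 20; G_1 = 20−1 = 19
step 1: 19 = 4^2 + 3; sub 5 for 4: 5^2 + 3; = 28; G_2 = 28−1 = 27
step 2: 27 = 5^2 + 2; sub 6 for 5: 6^2 + 2; = 38; G_3 = 38−1 = 37
step 3: 37 = 6^2 + 1; sub 7 for 6: 7^2 + 1; = 50; G_4 = 50−1 = 49

50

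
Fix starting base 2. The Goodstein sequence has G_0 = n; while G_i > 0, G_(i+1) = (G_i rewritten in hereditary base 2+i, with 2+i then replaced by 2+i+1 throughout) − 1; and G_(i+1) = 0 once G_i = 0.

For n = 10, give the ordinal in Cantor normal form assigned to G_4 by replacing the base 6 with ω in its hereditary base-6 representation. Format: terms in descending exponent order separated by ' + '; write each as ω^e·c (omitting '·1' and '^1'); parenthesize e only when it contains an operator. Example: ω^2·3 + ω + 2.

ω^ω·5 + ω^5·5 + ω^4·5 + ω^3·5 + ω^2·5 + ω·5 + 5

G_0 = 10. HB_2(10) = 2^(2 + 1) + 2. Bump = 84. G_1 = 83.
G_1 = 83. HB_3(83) = 3^(3 + 1) + 2. Bump = 1026. G_2 = 1025.
G_2 = 1025. HB_4(1025) = 4^(4 + 1) + 1. Bump = 15626. G_3 = 15625.
G_3 = 15625. HB_5(15625) = 5^(5 + 1). Bump = 279936. G_4 = 279935.
G_4 = 279935. HB_6(279935) = 5·6^6 + 5·6^5 + 5·6^4 + 5·6^3 + 5·6^2 + 5·6 + 5. Bump = 4215755. G_5 = 4215754.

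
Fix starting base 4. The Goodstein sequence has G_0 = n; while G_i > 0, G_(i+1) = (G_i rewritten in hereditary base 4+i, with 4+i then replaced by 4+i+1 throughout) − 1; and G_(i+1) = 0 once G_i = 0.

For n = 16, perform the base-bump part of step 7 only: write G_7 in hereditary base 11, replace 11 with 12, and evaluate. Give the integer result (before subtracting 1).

[0] 16 ≡ 4^2 (base 4). Lift 5: 25. −1: 24.
[1] 24 ≡ 4·5 + 4 (base 5). Lift 6: 28. −1: 27.
[2] 27 ≡ 4·6 + 3 (base 6). Lift 7: 31. −1: 30.
[3] 30 ≡ 4·7 + 2 (base 7). Lift 8: 34. −1: 33.
[4] 33 ≡ 4·8 + 1 (base 8). Lift 9: 37. −1: 36.
[5] 36 ≡ 4·9 (base 9). Lift 10: 40. −1: 39.
[6] 39 ≡ 3·10 + 9 (base 10). Lift 11: 42. −1: 41.
[7] 41 ≡ 3·11 + 8 (base 11). Lift 12: 44. −1: 43.

44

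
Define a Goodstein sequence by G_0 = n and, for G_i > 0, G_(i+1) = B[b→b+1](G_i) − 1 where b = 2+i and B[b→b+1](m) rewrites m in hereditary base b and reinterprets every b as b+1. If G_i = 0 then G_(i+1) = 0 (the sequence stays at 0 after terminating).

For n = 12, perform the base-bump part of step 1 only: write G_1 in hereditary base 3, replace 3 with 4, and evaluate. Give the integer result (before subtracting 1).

(0) 12|_2 = 2^(2 + 1) + 2^2 ↦ 3^(3 + 1) + 3^3|_3 = 108 ⇒ 107
(1) 107|_3 = 3^(3 + 1) + 2·3^2 + 2·3 + 2 ↦ 4^(4 + 1) + 2·4^2 + 2·4 + 2|_4 = 1066 ⇒ 1065

1066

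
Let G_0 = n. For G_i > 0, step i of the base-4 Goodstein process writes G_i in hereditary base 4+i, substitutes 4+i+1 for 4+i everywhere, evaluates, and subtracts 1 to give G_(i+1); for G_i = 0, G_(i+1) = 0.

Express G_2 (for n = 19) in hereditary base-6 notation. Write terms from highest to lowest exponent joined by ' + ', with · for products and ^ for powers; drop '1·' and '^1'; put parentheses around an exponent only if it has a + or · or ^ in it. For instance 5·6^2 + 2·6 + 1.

6^2 + 1

19 —HB4→ 4^2 + 3 —bump→ 5^2 + 3 = 28 —(−1)→ 27
27 —HB5→ 5^2 + 2 —bump→ 6^2 + 2 = 38 —(−1)→ 37
37 —HB6→ 6^2 + 1 —bump→ 7^2 + 1 = 50 —(−1)→ 49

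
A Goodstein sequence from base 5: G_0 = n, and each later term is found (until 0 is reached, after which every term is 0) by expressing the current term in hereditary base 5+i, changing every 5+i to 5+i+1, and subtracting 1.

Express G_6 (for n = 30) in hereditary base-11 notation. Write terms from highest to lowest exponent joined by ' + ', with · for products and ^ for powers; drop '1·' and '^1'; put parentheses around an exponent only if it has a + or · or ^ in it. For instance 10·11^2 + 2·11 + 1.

11^2

i=0: 30 = 5^2 + 5 (b=5); 5→6: 6^2 + 6 = 42; 42−1 = 41
i=1: 41 = 6^2 + 5 (b=6); 6→7: 7^2 + 5 = 54; 54−1 = 53
i=2: 53 = 7^2 + 4 (b=7); 7→8: 8^2 + 4 = 68; 68−1 = 67
i=3: 67 = 8^2 + 3 (b=8); 8→9: 9^2 + 3 = 84; 84−1 = 83
i=4: 83 = 9^2 + 2 (b=9); 9→10: 10^2 + 2 = 102; 102−1 = 101
i=5: 101 = 10^2 + 1 (b=10); 10→11: 11^2 + 1 = 122; 122−1 = 121
i=6: 121 = 11^2 (b=11); 11→12: 12^2 = 144; 144−1 = 143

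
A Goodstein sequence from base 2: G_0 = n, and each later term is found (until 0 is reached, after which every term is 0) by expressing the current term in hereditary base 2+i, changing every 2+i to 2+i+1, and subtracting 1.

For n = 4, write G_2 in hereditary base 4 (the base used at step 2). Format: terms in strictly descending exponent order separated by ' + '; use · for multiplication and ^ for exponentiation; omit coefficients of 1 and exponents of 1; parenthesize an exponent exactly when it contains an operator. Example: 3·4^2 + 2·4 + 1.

2·4^2 + 2·4 + 1

G_0 = 4. HB_2(4) = 2^2. Bump = 27. G_1 = 26.
G_1 = 26. HB_3(26) = 2·3^2 + 2·3 + 2. Bump = 42. G_2 = 41.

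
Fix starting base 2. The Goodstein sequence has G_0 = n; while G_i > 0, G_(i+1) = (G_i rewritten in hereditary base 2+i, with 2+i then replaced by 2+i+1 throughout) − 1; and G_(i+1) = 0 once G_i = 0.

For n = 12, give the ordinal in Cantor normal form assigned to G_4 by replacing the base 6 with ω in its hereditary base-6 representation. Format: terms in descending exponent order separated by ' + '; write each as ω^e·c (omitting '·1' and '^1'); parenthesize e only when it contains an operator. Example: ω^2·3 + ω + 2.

i=0: 12 = 2^(2 + 1) + 2^2 (b=2); 2→3: 3^(3 + 1) + 3^3 = 108; 108−1 = 107
i=1: 107 = 3^(3 + 1) + 2·3^2 + 2·3 + 2 (b=3); 3→4: 4^(4 + 1) + 2·4^2 + 2·4 + 2 = 1066; 1066−1 = 1065
i=2: 1065 = 4^(4 + 1) + 2·4^2 + 2·4 + 1 (b=4); 4→5: 5^(5 + 1) + 2·5^2 + 2·5 + 1 = 15686; 15686−1 = 15685
i=3: 15685 = 5^(5 + 1) + 2·5^2 + 2·5 (b=5); 5→6: 6^(6 + 1) + 2·6^2 + 2·6 = 280020; 280020−1 = 280019
i=4: 280019 = 6^(6 + 1) + 2·6^2 + 6 + 5 (b=6); 6→7: 7^(7 + 1) + 2·7^2 + 7 + 5 = 5764911; 5764911−1 = 5764910

ω^(ω + 1) + ω^2·2 + ω + 5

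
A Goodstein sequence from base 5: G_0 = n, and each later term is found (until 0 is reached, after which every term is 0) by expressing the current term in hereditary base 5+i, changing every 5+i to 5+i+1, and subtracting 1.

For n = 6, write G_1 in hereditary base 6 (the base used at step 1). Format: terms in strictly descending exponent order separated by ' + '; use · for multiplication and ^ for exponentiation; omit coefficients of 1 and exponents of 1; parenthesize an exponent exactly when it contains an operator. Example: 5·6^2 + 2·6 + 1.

6

step 0: 6 = 5 + 1; sub 6 for 5: 6 + 1; = 7; G_1 = 7−1 = 6
step 1: 6 = 6; sub 7 for 6: 7; = 7; G_2 = 7−1 = 6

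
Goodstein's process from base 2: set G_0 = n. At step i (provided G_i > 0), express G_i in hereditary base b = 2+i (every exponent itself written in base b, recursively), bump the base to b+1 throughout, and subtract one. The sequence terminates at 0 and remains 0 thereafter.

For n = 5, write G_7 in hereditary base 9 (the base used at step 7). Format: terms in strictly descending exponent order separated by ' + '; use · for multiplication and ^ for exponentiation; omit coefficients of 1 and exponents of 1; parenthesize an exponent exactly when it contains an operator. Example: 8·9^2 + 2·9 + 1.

3·9^3 + 3·9^2 + 2·9 + 6

G_0 = 5. HB_2(5) = 2^2 + 1. Bump = 28. G_1 = 27.
G_1 = 27. HB_3(27) = 3^3. Bump = 256. G_2 = 255.
G_2 = 255. HB_4(255) = 3·4^3 + 3·4^2 + 3·4 + 3. Bump = 468. G_3 = 467.
G_3 = 467. HB_5(467) = 3·5^3 + 3·5^2 + 3·5 + 2. Bump = 776. G_4 = 775.
G_4 = 775. HB_6(775) = 3·6^3 + 3·6^2 + 3·6 + 1. Bump = 1198. G_5 = 1197.
G_5 = 1197. HB_7(1197) = 3·7^3 + 3·7^2 + 3·7. Bump = 1752. G_6 = 1751.
G_6 = 1751. HB_8(1751) = 3·8^3 + 3·8^2 + 2·8 + 7. Bump = 2455. G_7 = 2454.
G_7 = 2454. HB_9(2454) = 3·9^3 + 3·9^2 + 2·9 + 6. Bump = 3326. G_8 = 3325.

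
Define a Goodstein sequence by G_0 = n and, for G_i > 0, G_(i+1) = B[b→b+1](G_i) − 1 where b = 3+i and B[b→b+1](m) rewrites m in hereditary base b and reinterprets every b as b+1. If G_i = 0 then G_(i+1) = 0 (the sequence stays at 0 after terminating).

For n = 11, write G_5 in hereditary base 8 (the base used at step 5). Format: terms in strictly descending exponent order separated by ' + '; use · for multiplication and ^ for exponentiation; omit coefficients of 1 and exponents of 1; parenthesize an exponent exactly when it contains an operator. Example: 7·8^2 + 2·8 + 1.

[0] 11 ≡ 3^2 + 2 (base 3). Lift 4: 18. −1: 17.
[1] 17 ≡ 4^2 + 1 (base 4). Lift 5: 26. −1: 25.
[2] 25 ≡ 5^2 (base 5). Lift 6: 36. −1: 35.
[3] 35 ≡ 5·6 + 5 (base 6). Lift 7: 40. −1: 39.
[4] 39 ≡ 5·7 + 4 (base 7). Lift 8: 44. −1: 43.

5·8 + 3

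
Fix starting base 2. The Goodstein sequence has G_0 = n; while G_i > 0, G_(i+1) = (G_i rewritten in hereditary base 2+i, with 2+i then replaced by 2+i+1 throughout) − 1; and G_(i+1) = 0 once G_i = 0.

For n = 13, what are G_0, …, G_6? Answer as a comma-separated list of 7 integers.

i=0: 13 = 2^(2 + 1) + 2^2 + 1 (b=2); 2→3: 3^(3 + 1) + 3^3 + 1 = 109; 109−1 = 108
i=1: 108 = 3^(3 + 1) + 3^3 (b=3); 3→4: 4^(4 + 1) + 4^4 = 1280; 1280−1 = 1279
i=2: 1279 = 4^(4 + 1) + 3·4^3 + 3·4^2 + 3·4 + 3 (b=4); 4→5: 5^(5 + 1) + 3·5^3 + 3·5^2 + 3·5 + 3 = 16093; 16093−1 = 16092
i=3: 16092 = 5^(5 + 1) + 3·5^3 + 3·5^2 + 3·5 + 2 (b=5); 5→6: 6^(6 + 1) + 3·6^3 + 3·6^2 + 3·6 + 2 = 280712; 280712−1 = 280711
i=4: 280711 = 6^(6 + 1) + 3·6^3 + 3·6^2 + 3·6 + 1 (b=6); 6→7: 7^(7 + 1) + 3·7^3 + 3·7^2 + 3·7 + 1 = 5765999; 5765999−1 = 5765998
i=5: 5765998 = 7^(7 + 1) + 3·7^3 + 3·7^2 + 3·7 (b=7); 7→8: 8^(8 + 1) + 3·8^3 + 3·8^2 + 3·8 = 134219480; 134219480−1 = 134219479

13, 108, 1279, 16092, 280711, 5765998, 134219479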